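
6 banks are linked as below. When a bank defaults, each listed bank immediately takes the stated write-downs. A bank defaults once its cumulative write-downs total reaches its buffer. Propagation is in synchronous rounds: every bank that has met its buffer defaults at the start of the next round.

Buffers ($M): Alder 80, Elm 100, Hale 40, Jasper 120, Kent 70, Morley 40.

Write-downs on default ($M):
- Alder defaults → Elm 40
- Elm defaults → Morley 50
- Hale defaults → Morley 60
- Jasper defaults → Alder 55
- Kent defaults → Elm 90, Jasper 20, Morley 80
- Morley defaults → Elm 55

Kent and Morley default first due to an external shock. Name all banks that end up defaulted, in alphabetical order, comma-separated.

Elm, Kent, Morley

Round 1 — Kent, Morley default (initial).
  Elm: +90+55 → 145 ≥ 100
  Jasper: +20 → 20 < 120
Round 2 — Elm defaults.
No further defaults.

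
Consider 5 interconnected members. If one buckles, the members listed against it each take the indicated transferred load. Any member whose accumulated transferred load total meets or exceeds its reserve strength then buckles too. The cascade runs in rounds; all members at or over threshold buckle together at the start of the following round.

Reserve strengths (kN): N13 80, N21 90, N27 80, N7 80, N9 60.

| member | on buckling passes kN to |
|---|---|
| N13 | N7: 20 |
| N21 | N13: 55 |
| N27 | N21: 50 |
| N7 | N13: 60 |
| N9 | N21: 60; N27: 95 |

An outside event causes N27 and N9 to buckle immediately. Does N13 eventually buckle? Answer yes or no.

Round 1 — N27, N9 buckle (initial).
  N21: +50+60 → 110 ≥ 90
Round 2 — N21 buckles.
  N13: +55 → 55 < 80
No further bucklings.

no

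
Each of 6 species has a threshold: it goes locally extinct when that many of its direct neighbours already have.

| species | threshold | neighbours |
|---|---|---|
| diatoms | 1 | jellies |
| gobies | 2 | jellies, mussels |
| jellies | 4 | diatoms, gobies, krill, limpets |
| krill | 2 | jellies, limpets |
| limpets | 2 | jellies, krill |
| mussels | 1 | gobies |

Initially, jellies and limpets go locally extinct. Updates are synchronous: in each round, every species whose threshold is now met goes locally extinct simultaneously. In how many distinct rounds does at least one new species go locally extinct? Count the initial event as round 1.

Round 1 — jellies, limpets go locally extinct (initial).
Round 2 — checking thresholds:
  diatoms: 1 of 1 neighbours ≥ 1, goes locally extinct.
  gobies: 1 of 2 neighbours < 2, holds.
  krill: 2 of 2 neighbours ≥ 2, goes locally extinct.
Round 3 — no new extinctions; cascade stops.

2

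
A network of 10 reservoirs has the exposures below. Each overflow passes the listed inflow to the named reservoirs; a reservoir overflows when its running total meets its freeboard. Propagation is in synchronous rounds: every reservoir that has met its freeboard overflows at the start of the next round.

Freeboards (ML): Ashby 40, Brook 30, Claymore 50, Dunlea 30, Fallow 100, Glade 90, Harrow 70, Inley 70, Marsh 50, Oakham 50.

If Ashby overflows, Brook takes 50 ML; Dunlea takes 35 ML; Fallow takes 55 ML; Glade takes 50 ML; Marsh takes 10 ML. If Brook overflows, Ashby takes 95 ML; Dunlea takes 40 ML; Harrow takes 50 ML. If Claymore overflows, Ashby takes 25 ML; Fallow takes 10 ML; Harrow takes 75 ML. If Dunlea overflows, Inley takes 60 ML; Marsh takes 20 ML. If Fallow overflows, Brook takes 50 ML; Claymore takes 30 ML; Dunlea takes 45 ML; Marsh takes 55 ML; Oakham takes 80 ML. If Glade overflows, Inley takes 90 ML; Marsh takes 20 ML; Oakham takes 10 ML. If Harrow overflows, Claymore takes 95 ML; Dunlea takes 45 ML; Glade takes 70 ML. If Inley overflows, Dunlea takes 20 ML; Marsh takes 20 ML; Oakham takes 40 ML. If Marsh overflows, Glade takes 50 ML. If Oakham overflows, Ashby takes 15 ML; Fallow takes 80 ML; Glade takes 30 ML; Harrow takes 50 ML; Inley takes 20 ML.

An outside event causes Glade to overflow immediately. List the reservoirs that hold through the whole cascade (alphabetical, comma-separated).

Round 1 — Glade overflows (initial).
  Inley: +90 → 90 ≥ 70
  Marsh: +20 → 20 < 50
  Oakham: +10 → 10 < 50
Round 2 — Inley overflows.
  Dunlea: +20 → 20 < 30
  Marsh: +20 → 40 < 50
  Oakham: +40 → 50 ≥ 50
Round 3 — Oakham overflows.
  Ashby: +15 → 15 < 40
  Fallow: +80 → 80 < 100
  Harrow: +50 → 50 < 70
No further overflows.

Ashby, Brook, Claymore, Dunlea, Fallow, Harrow, Marsh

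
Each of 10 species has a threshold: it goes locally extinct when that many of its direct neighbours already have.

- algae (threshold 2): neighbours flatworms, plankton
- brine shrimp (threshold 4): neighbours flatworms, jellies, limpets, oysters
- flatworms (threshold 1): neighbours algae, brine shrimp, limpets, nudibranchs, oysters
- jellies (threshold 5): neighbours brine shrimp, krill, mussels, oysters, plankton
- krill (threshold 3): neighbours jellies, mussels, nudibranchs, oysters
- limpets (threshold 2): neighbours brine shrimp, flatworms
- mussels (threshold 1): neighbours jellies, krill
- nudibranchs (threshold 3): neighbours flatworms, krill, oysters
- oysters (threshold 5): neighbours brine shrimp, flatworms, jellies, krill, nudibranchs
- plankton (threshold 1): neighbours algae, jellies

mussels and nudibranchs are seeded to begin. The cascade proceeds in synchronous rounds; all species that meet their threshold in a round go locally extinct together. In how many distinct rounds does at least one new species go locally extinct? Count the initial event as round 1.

Round 1 — mussels, nudibranchs go locally extinct (initial).
Round 2 — checking thresholds:
  flatworms: 1 of 5 neighbours ≥ 1, goes locally extinct.
  jellies: 1 of 5 neighbours < 5, not yet.
  krill: 2 of 4 neighbours < 3, not yet.
  oysters: 1 of 5 neighbours < 5, not yet.
Round 3 — no new extinctions; cascade stops.

2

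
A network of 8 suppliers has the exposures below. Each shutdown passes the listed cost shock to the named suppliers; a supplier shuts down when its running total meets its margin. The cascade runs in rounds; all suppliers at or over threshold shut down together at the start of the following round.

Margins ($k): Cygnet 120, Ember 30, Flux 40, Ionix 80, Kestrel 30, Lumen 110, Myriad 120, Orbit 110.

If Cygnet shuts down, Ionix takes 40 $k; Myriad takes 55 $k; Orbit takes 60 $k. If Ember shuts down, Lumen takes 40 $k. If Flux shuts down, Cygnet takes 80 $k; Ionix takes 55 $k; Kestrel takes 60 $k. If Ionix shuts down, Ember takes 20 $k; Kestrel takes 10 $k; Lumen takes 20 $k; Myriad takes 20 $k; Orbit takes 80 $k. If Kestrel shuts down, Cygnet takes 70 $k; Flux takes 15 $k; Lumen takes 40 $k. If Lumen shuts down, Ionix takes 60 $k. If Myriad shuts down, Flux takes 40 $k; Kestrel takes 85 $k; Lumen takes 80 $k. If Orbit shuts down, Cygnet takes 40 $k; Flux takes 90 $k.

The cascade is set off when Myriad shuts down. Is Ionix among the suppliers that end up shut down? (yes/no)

yes

Round 1 — Myriad shuts down (initial).
  Flux: +40 → 40 ≥ 40
  Kestrel: +85 → 85 ≥ 30
  Lumen: +80 → 80 < 110
Round 2 — Flux, Kestrel shut down.
  Cygnet: +80+70 → 150 ≥ 120
  Ionix: +55 → 55 < 80
  Lumen: +40 → 120 ≥ 110
Round 3 — Cygnet, Lumen shut down.
  Ionix: +40+60 → 155 ≥ 80
  Orbit: +60 → 60 < 110
Round 4 — Ionix shuts down.
  Ember: +20 → 20 < 30
  Orbit: +80 → 140 ≥ 110
Round 5 — Orbit shuts down.
No further shutdowns.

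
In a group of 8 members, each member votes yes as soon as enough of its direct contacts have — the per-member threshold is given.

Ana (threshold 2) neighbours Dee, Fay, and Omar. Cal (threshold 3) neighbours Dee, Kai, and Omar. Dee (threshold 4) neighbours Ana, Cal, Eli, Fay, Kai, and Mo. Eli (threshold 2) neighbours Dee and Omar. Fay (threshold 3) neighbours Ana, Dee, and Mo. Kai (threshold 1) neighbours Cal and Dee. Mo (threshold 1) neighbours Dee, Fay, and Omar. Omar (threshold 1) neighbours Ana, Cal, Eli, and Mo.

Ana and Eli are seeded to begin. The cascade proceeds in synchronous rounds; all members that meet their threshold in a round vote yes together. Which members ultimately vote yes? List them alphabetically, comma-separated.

Round 1 — Ana, Eli vote yes (initial).
Round 2 — checking thresholds:
  Dee: 2 of 6 neighbours < 4, holds.
  Fay: 1 of 3 neighbours < 3, holds.
  Omar: 2 of 4 neighbours ≥ 1, votes yes.
Round 3 — checking thresholds:
  Cal: 1 of 3 neighbours < 3, holds.
  Dee: 2 of 6 neighbours < 4, holds.
  Fay: 1 of 3 neighbours < 3, holds.
  Mo: 1 of 3 neighbours ≥ 1, votes yes.
Round 4 — no new yes votes; cascade stops.

Ana, Eli, Mo, Omar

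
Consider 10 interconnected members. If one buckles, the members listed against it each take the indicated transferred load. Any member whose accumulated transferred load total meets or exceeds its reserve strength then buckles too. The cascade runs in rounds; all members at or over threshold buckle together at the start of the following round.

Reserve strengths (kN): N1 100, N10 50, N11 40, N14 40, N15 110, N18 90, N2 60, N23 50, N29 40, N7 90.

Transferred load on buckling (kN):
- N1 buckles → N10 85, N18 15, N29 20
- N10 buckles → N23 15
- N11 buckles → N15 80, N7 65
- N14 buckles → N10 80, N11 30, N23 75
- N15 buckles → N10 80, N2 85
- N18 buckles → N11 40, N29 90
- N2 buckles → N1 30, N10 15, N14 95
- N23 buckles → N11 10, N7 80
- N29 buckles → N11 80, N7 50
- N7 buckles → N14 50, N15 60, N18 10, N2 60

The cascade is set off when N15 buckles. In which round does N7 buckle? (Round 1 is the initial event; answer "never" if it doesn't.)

Round 1 — N15 buckles (initial).
  N10: +80 → 80 ≥ 50
  N2: +85 → 85 ≥ 60
Round 2 — N10, N2 buckle.
  N1: +30 → 30 < 100
  N14: +95 → 95 ≥ 40
  N23: +15 → 15 < 50
Round 3 — N14 buckles.
  N11: +30 → 30 < 40
  N23: +75 → 90 ≥ 50
Round 4 — N23 buckles.
  N11: +10 → 40 ≥ 40
  N7: +80 → 80 < 90
Round 5 — N11 buckles.
  N7: +65 → 145 ≥ 90
Round 6 — N7 buckles.
  N18: +10 → 10 < 90
No further bucklings.

6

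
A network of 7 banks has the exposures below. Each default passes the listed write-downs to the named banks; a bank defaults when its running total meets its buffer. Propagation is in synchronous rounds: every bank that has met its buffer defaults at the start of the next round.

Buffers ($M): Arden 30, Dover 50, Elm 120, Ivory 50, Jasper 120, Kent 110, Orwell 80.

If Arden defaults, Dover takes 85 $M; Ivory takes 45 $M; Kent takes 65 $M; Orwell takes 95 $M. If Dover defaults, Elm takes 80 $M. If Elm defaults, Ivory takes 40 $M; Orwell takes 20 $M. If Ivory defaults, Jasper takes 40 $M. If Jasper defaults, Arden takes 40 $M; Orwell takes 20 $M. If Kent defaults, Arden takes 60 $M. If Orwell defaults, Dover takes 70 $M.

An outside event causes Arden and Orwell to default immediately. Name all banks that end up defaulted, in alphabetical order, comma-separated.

Round 1 — Arden, Orwell default (initial).
  Dover: +85+70 → 155 ≥ 50
  Ivory: +45 → 45 < 50
  Kent: +65 → 65 < 110
Round 2 — Dover defaults.
  Elm: +80 → 80 < 120
No further defaults.

Arden, Dover, Orwell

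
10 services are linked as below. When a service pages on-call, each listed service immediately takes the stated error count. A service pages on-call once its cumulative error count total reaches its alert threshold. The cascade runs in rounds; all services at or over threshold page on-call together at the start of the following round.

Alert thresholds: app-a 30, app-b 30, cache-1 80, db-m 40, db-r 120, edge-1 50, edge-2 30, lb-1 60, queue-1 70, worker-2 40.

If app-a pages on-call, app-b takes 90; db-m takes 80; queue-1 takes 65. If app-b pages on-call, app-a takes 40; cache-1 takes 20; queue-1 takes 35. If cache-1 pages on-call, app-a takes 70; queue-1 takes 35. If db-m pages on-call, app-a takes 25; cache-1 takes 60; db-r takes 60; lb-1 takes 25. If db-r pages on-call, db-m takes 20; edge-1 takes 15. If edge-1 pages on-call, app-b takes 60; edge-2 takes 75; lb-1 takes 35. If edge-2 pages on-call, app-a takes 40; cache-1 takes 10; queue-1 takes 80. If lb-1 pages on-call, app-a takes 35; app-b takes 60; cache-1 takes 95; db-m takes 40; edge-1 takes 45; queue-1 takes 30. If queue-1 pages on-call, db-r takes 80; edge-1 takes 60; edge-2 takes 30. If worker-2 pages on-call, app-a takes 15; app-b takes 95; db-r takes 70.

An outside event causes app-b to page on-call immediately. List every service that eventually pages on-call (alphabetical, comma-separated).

Round 1 — app-b pages on-call (initial).
  app-a: +40 → 40 ≥ 30
  cache-1: +20 → 20 < 80
  queue-1: +35 → 35 < 70
Round 2 — app-a pages on-call.
  db-m: +80 → 80 ≥ 40
  queue-1: +65 → 100 ≥ 70
Round 3 — db-m, queue-1 page on-call.
  cache-1: +60 → 80 ≥ 80
  db-r: +60+80 → 140 ≥ 120
  edge-1: +60 → 60 ≥ 50
  edge-2: +30 → 30 ≥ 30
  lb-1: +25 → 25 < 60
Round 4 — cache-1, db-r, edge-1, edge-2 page on-call.
  lb-1: +35 → 60 ≥ 60
Round 5 — lb-1 pages on-call.
No further pages.

app-a, app-b, cache-1, db-m, db-r, edge-1, edge-2, lb-1, queue-1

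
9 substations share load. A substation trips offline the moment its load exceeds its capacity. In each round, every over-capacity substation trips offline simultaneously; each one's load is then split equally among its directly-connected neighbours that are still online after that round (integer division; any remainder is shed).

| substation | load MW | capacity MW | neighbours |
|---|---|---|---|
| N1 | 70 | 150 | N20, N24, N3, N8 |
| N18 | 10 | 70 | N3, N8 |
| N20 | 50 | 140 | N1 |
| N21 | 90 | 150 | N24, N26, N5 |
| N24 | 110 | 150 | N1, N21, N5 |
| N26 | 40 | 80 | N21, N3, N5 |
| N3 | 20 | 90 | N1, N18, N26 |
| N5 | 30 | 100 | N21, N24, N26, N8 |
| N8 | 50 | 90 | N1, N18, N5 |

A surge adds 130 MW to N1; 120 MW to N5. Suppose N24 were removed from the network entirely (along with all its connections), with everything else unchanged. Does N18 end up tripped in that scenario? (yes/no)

With N24 removed:
Round 1 — N1 at 200 > 150; N5 at 150 > 100. N1, N5 trip offline.
  N1 sheds 200 MW to N20, N3, N8: 66 each (2 lost).
    N20: 50+66 = 116 ≤ 140
    N3: 20+66 = 86 ≤ 90
    N8: 50+66 = 116 > 90
  N5 sheds 150 MW to N21, N26, N8: 50 each.
    N21: 90+50 = 140 ≤ 150
    N26: 40+50 = 90 > 80
    N8: 116+50 = 166 > 90
Round 2 — N26, N8 trip offline.
  N26 sheds 90 MW to N21, N3: 45 each.
    N21: 140+45 = 185 > 150
    N3: 86+45 = 131 > 90
  N8 sheds 166 MW to N18: 166 each.
    N18: 10+166 = 176 > 70
Round 3 — N18, N21, N3 trip offline.
  N18 sheds 176 MW: no online neighbours, lost.
  N21 sheds 185 MW: no online neighbours, lost.
  N3 sheds 131 MW: no online neighbours, lost.
No further trips.

yes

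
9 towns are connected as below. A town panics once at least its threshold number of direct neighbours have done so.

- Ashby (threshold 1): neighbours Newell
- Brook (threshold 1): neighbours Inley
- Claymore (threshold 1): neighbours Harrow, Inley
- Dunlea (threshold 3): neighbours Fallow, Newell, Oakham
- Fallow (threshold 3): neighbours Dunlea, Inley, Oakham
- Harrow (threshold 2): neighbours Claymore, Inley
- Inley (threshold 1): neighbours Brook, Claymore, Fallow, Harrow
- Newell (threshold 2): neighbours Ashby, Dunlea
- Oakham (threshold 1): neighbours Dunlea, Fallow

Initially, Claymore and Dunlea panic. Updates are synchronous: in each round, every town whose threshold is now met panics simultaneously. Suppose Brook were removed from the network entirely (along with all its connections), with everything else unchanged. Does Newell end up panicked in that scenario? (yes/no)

no

With Brook removed:
Round 1 — Claymore, Dunlea panic (initial).
Round 2 — checking thresholds:
  Fallow: 1 of 3 neighbours < 3, not yet.
  Harrow: 1 of 2 neighbours < 2, not yet.
  Inley: 1 of 3 neighbours ≥ 1, panics.
  Newell: 1 of 2 neighbours < 2, not yet.
  Oakham: 1 of 2 neighbours ≥ 1, panics.
Round 3 — checking thresholds:
  Fallow: 3 of 3 neighbours ≥ 3, panics.
  Harrow: 2 of 2 neighbours ≥ 2, panics.
  Newell: 1 of 2 neighbours < 2, not yet.
Round 4 — no new panics; cascade stops.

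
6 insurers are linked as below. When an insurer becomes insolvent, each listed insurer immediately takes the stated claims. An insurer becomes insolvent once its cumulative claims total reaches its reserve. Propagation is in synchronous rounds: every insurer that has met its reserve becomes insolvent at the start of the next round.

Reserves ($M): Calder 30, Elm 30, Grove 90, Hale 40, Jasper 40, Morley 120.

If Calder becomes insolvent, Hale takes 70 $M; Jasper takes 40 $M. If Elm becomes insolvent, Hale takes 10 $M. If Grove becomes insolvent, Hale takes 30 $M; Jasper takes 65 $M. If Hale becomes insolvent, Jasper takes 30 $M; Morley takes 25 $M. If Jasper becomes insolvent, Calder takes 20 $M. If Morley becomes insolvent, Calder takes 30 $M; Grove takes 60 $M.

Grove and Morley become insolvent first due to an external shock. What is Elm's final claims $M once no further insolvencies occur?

Round 1 — Grove, Morley become insolvent (initial).
  Calder: +30 → 30 ≥ 30
  Hale: +30 → 30 < 40
  Jasper: +65 → 65 ≥ 40
Round 2 — Calder, Jasper become insolvent.
  Hale: +70 → 100 ≥ 40
Round 3 — Hale becomes insolvent.
No further insolvencies.

0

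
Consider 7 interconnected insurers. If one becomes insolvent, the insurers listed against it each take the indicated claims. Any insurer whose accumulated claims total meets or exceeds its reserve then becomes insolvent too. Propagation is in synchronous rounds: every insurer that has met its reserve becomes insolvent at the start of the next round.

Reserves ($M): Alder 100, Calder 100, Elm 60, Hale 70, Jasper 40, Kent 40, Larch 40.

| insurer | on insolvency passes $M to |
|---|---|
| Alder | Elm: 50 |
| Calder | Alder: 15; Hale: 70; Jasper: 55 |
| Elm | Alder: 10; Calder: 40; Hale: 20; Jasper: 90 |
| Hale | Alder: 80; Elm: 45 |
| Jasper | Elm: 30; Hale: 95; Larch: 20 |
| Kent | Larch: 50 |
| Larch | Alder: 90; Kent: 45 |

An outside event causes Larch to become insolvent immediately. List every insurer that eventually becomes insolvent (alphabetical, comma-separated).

Round 1 — Larch becomes insolvent (initial).
  Alder: +90 → 90 < 100
  Kent: +45 → 45 ≥ 40
Round 2 — Kent becomes insolvent.
No further insolvencies.

Kent, Larch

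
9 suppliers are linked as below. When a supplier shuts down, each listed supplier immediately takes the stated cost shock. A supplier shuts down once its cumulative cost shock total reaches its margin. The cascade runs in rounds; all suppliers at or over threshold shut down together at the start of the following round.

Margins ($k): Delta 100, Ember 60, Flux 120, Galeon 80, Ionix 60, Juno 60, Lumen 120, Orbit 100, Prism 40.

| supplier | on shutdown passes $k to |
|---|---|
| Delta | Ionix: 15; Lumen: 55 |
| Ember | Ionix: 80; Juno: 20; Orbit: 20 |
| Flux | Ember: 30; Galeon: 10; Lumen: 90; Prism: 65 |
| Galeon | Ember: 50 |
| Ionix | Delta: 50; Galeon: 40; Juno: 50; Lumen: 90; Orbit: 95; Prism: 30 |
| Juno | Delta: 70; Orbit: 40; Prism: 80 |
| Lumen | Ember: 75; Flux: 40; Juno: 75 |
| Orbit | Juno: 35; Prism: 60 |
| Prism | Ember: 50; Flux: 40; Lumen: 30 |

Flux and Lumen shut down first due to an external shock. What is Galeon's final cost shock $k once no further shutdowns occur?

50

Round 1 — Flux, Lumen shut down (initial).
  Ember: +30+75 → 105 ≥ 60
  Galeon: +10 → 10 < 80
  Juno: +75 → 75 ≥ 60
  Prism: +65 → 65 ≥ 40
Round 2 — Ember, Juno, Prism shut down.
  Delta: +70 → 70 < 100
  Ionix: +80 → 80 ≥ 60
  Orbit: +20+40 → 60 < 100
Round 3 — Ionix shuts down.
  Delta: +50 → 120 ≥ 100
  Galeon: +40 → 50 < 80
  Orbit: +95 → 155 ≥ 100
Round 4 — Delta, Orbit shut down.
No further shutdowns.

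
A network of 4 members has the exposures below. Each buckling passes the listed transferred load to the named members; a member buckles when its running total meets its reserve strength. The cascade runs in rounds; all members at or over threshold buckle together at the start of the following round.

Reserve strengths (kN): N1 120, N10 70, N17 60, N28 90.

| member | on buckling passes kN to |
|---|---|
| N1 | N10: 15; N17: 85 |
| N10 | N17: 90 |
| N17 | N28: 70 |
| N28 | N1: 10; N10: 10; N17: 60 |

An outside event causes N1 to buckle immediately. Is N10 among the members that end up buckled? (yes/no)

no

Round 1 — N1 buckles (initial).
  N10: +15 → 15 < 70
  N17: +85 → 85 ≥ 60
Round 2 — N17 buckles.
  N28: +70 → 70 < 90
No further bucklings.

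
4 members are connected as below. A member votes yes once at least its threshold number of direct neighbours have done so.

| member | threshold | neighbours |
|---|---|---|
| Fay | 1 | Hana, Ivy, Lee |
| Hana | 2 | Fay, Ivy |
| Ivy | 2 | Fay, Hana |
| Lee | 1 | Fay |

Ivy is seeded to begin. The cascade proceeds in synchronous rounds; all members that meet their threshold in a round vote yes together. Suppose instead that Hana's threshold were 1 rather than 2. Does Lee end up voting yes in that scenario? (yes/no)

yes

With Hana's threshold at 1:
Round 1 — Ivy votes yes (initial).
Round 2 — checking thresholds:
  Fay: 1 of 3 neighbours ≥ 1, votes yes.
  Hana: 1 of 2 neighbours ≥ 1, votes yes.
Round 3 — checking thresholds:
  Lee: 1 of 1 neighbours ≥ 1, votes yes.
Round 4 — no new yes votes; cascade stops.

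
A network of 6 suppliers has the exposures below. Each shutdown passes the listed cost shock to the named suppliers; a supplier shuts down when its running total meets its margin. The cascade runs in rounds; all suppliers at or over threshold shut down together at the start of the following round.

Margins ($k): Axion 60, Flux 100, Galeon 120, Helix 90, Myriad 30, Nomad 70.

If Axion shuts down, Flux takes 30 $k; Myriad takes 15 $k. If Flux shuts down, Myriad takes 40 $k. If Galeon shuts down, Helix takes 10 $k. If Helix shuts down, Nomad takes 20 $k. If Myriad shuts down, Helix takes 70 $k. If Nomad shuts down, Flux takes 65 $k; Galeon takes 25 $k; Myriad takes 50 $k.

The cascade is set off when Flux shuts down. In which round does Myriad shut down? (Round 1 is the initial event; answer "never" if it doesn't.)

Round 1 — Flux shuts down (initial).
  Myriad: +40 → 40 ≥ 30
Round 2 — Myriad shuts down.
  Helix: +70 → 70 < 90
No further shutdowns.

2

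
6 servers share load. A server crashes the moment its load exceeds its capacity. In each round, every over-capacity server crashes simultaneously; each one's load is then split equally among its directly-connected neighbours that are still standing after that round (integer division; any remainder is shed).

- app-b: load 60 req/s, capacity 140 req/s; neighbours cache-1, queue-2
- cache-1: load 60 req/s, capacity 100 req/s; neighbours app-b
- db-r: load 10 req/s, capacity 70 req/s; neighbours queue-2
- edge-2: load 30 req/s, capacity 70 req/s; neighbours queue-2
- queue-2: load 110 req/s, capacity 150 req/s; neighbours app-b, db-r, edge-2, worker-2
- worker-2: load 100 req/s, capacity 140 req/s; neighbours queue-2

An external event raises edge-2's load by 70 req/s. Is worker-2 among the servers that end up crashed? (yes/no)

yes

Round 1 — edge-2 at 100 > 70. edge-2 crashes.
  edge-2 sheds 100 req/s to queue-2: 100 each.
    queue-2: 110+100 = 210 > 150
Round 2 — queue-2 crashes.
  queue-2 sheds 210 req/s to app-b, db-r, worker-2: 70 each.
    app-b: 60+70 = 130 ≤ 140
    db-r: 10+70 = 80 > 70
    worker-2: 100+70 = 170 > 140
Round 3 — db-r, worker-2 crash.
  db-r sheds 80 req/s: no online neighbours, lost.
  worker-2 sheds 170 req/s: no online neighbours, lost.
No further crashes.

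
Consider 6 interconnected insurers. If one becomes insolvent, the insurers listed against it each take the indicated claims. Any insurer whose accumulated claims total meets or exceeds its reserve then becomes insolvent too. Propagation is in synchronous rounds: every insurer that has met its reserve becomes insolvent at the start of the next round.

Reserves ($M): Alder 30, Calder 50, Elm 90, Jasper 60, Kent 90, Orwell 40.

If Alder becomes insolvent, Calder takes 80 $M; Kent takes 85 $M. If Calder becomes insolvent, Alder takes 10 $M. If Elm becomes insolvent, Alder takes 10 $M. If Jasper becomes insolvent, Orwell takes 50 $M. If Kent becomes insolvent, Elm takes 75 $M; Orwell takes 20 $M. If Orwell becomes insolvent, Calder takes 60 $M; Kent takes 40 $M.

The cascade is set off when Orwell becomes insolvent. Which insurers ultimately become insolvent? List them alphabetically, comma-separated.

Round 1 — Orwell becomes insolvent (initial).
  Calder: +60 → 60 ≥ 50
  Kent: +40 → 40 < 90
Round 2 — Calder becomes insolvent.
  Alder: +10 → 10 < 30
No further insolvencies.

Calder, Orwell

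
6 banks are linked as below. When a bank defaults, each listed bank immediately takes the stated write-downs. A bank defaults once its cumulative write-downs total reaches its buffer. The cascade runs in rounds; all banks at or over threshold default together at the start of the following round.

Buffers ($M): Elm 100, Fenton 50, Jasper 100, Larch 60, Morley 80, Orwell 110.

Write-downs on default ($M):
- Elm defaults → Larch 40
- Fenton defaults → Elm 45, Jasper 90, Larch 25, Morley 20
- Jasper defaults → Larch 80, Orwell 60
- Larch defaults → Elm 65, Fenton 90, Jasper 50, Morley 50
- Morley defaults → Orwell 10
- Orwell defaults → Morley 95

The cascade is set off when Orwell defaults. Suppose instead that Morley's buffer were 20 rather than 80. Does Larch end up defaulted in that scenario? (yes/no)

With Morley's buffer at 20:
Round 1 — Orwell defaults (initial).
  Morley: +95 → 95 ≥ 20
Round 2 — Morley defaults.
No further defaults.

no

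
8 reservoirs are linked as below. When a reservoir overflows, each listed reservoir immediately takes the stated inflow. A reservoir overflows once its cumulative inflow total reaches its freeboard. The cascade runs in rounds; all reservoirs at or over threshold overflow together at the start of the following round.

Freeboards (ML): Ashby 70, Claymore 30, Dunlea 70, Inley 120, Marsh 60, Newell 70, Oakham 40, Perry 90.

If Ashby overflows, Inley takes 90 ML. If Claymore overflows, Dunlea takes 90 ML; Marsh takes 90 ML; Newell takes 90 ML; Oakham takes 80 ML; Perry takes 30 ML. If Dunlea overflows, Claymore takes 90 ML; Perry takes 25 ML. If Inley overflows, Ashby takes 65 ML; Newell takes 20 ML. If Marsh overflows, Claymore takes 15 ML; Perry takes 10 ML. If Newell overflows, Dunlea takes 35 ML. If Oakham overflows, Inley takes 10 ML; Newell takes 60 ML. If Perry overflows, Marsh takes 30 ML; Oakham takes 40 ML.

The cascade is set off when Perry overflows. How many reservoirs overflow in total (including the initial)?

2

Round 1 — Perry overflows (initial).
  Marsh: +30 → 30 < 60
  Oakham: +40 → 40 ≥ 40
Round 2 — Oakham overflows.
  Inley: +10 → 10 < 120
  Newell: +60 → 60 < 70
No further overflows.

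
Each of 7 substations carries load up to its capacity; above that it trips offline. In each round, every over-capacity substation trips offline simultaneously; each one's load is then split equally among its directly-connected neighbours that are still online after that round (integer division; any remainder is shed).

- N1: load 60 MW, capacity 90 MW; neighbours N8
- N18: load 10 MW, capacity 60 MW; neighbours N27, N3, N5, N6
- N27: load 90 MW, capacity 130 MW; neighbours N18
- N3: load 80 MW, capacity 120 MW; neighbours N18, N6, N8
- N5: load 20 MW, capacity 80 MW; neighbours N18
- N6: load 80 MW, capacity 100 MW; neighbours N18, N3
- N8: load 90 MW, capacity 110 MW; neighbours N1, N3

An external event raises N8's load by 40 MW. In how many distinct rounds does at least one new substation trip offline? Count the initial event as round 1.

4

Round 1 — N8 at 130 > 110. N8 trips offline.
  N8 sheds 130 MW to N1, N3: 65 each.
    N1: 60+65 = 125 > 90
    N3: 80+65 = 145 > 120
Round 2 — N1, N3 trip offline.
  N1 sheds 125 MW: no online neighbours, lost.
  N3 sheds 145 MW to N18, N6: 72 each (1 lost).
    N18: 10+72 = 82 > 60
    N6: 80+72 = 152 > 100
Round 3 — N18, N6 trip offline.
  N18 sheds 82 MW to N27, N5: 41 each.
    N27: 90+41 = 131 > 130
    N5: 20+41 = 61 ≤ 80
  N6 sheds 152 MW: no online neighbours, lost.
Round 4 — N27 trips offline.
  N27 sheds 131 MW: no online neighbours, lost.
No further trips.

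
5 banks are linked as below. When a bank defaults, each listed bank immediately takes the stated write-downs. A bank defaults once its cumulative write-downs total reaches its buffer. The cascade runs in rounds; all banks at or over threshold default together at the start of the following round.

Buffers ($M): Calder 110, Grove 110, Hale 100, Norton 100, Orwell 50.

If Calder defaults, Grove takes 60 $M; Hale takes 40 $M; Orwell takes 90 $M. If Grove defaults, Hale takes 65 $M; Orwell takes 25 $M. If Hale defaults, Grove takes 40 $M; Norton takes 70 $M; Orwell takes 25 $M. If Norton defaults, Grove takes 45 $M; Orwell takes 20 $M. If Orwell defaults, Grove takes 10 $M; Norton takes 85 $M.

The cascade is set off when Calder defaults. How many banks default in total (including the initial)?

2

Round 1 — Calder defaults (initial).
  Grove: +60 → 60 < 110
  Hale: +40 → 40 < 100
  Orwell: +90 → 90 ≥ 50
Round 2 — Orwell defaults.
  Grove: +10 → 70 < 110
  Norton: +85 → 85 < 100
No further defaults.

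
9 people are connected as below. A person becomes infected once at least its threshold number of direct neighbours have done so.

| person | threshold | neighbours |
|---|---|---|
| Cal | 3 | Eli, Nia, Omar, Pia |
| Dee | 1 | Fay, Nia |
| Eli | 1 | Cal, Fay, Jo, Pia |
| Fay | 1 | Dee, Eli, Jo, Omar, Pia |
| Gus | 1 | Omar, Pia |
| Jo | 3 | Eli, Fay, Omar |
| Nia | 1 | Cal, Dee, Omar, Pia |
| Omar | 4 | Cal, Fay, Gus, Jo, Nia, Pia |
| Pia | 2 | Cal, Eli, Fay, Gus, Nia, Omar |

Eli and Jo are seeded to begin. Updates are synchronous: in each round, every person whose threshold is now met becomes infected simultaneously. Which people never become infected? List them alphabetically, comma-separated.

none

Round 1 — Eli, Jo become infected (initial).
Round 2 — checking thresholds:
  Cal: 1 of 4 neighbours < 3, below threshold.
  Fay: 2 of 5 neighbours ≥ 1, becomes infected.
  Omar: 1 of 6 neighbours < 4, below threshold.
  Pia: 1 of 6 neighbours < 2, below threshold.
Round 3 — checking thresholds:
  Cal: 1 of 4 neighbours < 3, below threshold.
  Dee: 1 of 2 neighbours ≥ 1, becomes infected.
  Omar: 2 of 6 neighbours < 4, below threshold.
  Pia: 2 of 6 neighbours ≥ 2, becomes infected.
Round 4 — checking thresholds:
  Cal: 2 of 4 neighbours < 3, below threshold.
  Gus: 1 of 2 neighbours ≥ 1, becomes infected.
  Nia: 2 of 4 neighbours ≥ 1, becomes infected.
  Omar: 3 of 6 neighbours < 4, below threshold.
Round 5 — checking thresholds:
  Cal: 3 of 4 neighbours ≥ 3, becomes infected.
  Omar: 5 of 6 neighbours ≥ 4, becomes infected.
Round 6 — no new infections; cascade stops.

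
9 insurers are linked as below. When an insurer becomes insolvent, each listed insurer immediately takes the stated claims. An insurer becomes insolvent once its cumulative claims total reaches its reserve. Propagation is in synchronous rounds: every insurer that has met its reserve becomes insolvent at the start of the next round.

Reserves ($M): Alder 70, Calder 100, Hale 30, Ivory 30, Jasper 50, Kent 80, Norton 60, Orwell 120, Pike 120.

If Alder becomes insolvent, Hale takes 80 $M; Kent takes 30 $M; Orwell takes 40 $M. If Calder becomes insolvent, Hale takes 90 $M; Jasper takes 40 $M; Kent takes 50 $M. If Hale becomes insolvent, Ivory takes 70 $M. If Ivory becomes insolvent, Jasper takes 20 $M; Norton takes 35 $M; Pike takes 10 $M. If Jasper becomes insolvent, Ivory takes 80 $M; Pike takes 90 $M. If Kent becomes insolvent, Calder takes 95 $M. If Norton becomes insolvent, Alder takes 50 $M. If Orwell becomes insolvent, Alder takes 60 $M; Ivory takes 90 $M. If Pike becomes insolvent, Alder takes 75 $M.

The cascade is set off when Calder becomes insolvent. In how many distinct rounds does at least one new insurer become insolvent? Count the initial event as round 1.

Round 1 — Calder becomes insolvent (initial).
  Hale: +90 → 90 ≥ 30
  Jasper: +40 → 40 < 50
  Kent: +50 → 50 < 80
Round 2 — Hale becomes insolvent.
  Ivory: +70 → 70 ≥ 30
Round 3 — Ivory becomes insolvent.
  Jasper: +20 → 60 ≥ 50
  Norton: +35 → 35 < 60
  Pike: +10 → 10 < 120
Round 4 — Jasper becomes insolvent.
  Pike: +90 → 100 < 120
No further insolvencies.

4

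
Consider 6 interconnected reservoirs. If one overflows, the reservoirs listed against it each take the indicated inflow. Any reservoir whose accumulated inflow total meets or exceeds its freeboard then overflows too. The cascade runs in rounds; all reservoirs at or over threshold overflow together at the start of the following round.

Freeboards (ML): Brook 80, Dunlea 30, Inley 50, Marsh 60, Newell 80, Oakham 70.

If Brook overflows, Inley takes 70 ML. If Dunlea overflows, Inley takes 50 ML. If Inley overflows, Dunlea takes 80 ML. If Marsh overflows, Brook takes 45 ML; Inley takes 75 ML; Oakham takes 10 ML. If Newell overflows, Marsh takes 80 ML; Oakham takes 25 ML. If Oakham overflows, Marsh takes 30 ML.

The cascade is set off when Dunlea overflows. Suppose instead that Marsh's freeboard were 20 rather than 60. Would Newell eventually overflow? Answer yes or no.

With Marsh's freeboard at 20:
Round 1 — Dunlea overflows (initial).
  Inley: +50 → 50 ≥ 50
Round 2 — Inley overflows.
No further overflows.

no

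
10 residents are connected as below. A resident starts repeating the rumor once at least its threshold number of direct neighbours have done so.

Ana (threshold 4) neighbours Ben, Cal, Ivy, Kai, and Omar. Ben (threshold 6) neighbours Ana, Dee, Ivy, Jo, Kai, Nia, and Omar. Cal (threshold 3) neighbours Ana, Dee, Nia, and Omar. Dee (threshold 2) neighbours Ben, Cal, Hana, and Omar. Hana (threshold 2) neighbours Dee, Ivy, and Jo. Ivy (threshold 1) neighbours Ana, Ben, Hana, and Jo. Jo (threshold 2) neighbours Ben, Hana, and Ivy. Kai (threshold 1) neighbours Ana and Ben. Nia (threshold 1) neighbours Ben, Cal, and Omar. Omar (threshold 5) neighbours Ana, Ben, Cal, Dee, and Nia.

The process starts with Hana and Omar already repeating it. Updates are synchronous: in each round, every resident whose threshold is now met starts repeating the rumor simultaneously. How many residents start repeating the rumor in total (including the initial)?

Round 1 — Hana, Omar start repeating the rumor (initial).
Round 2 — checking thresholds:
  Ana: 1 of 5 neighbours < 4, holds.
  Ben: 1 of 7 neighbours < 6, holds.
  Cal: 1 of 4 neighbours < 3, holds.
  Dee: 2 of 4 neighbours ≥ 2, starts repeating the rumor.
  Ivy: 1 of 4 neighbours ≥ 1, starts repeating the rumor.
  Jo: 1 of 3 neighbours < 2, holds.
  Nia: 1 of 3 neighbours ≥ 1, starts repeating the rumor.
Round 3 — checking thresholds:
  Ana: 2 of 5 neighbours < 4, holds.
  Ben: 4 of 7 neighbours < 6, holds.
  Cal: 3 of 4 neighbours ≥ 3, starts repeating the rumor.
  Jo: 2 of 3 neighbours ≥ 2, starts repeating the rumor.
Round 4 — no new spreads; cascade stops.

7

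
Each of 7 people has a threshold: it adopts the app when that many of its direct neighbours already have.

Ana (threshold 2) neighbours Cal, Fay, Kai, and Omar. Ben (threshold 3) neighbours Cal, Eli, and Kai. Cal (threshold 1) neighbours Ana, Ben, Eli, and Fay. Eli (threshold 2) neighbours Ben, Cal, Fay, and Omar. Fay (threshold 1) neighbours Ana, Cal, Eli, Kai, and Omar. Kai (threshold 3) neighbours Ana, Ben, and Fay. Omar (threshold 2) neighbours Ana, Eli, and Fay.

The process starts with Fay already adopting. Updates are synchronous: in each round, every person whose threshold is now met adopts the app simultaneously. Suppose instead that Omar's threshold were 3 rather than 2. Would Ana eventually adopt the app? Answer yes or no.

yes

With Omar's threshold at 3:
Round 1 — Fay adopts the app (initial).
Round 2 — checking thresholds:
  Ana: 1 of 4 neighbours < 2, holds.
  Cal: 1 of 4 neighbours ≥ 1, adopts the app.
  Eli: 1 of 4 neighbours < 2, holds.
  Kai: 1 of 3 neighbours < 3, holds.
  Omar: 1 of 3 neighbours < 3, holds.
Round 3 — checking thresholds:
  Ana: 2 of 4 neighbours ≥ 2, adopts the app.
  Ben: 1 of 3 neighbours < 3, holds.
  Eli: 2 of 4 neighbours ≥ 2, adopts the app.
  Kai: 1 of 3 neighbours < 3, holds.
  Omar: 1 of 3 neighbours < 3, holds.
Round 4 — checking thresholds:
  Ben: 2 of 3 neighbours < 3, holds.
  Kai: 2 of 3 neighbours < 3, holds.
  Omar: 3 of 3 neighbours ≥ 3, adopts the app.
Round 5 — no new adoptions; cascade stops.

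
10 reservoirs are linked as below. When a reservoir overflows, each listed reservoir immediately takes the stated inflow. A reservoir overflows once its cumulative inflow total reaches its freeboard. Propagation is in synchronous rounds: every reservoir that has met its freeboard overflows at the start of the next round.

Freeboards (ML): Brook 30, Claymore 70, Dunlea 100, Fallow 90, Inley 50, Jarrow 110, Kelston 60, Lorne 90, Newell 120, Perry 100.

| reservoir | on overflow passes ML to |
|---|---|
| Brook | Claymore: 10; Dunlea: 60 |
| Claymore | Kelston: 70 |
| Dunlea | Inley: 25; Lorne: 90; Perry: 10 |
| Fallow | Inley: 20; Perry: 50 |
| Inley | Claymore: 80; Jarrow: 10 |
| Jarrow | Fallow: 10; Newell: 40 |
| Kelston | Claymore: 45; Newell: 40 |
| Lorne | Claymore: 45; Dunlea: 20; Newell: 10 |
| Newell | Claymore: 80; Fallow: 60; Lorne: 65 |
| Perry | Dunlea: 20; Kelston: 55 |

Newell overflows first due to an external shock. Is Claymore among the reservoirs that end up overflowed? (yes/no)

yes

Round 1 — Newell overflows (initial).
  Claymore: +80 → 80 ≥ 70
  Fallow: +60 → 60 < 90
  Lorne: +65 → 65 < 90
Round 2 — Claymore overflows.
  Kelston: +70 → 70 ≥ 60
Round 3 — Kelston overflows.
No further overflows.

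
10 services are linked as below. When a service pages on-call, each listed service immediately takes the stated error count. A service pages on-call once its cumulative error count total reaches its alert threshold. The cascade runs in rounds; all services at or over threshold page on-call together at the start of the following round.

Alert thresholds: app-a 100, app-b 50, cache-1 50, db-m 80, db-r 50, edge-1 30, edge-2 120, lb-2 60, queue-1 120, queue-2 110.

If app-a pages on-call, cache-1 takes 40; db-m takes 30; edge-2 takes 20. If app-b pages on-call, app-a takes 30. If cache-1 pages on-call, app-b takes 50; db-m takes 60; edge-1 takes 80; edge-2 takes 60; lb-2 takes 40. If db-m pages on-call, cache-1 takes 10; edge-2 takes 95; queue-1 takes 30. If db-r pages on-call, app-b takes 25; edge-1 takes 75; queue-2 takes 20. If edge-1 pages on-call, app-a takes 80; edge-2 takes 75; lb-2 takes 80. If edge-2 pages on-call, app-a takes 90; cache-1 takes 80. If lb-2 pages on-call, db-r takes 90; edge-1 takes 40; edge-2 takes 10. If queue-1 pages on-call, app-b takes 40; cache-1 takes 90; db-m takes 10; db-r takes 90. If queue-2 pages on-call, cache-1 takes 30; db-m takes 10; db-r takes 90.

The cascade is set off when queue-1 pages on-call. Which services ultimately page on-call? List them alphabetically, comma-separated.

Round 1 — queue-1 pages on-call (initial).
  app-b: +40 → 40 < 50
  cache-1: +90 → 90 ≥ 50
  db-m: +10 → 10 < 80
  db-r: +90 → 90 ≥ 50
Round 2 — cache-1, db-r page on-call.
  app-b: +50+25 → 115 ≥ 50
  db-m: +60 → 70 < 80
  edge-1: +80+75 → 155 ≥ 30
  edge-2: +60 → 60 < 120
  lb-2: +40 → 40 < 60
  queue-2: +20 → 20 < 110
Round 3 — app-b, edge-1 page on-call.
  app-a: +30+80 → 110 ≥ 100
  edge-2: +75 → 135 ≥ 120
  lb-2: +80 → 120 ≥ 60
Round 4 — app-a, edge-2, lb-2 page on-call.
  db-m: +30 → 100 ≥ 80
Round 5 — db-m pages on-call.
No further pages.

app-a, app-b, cache-1, db-m, db-r, edge-1, edge-2, lb-2, queue-1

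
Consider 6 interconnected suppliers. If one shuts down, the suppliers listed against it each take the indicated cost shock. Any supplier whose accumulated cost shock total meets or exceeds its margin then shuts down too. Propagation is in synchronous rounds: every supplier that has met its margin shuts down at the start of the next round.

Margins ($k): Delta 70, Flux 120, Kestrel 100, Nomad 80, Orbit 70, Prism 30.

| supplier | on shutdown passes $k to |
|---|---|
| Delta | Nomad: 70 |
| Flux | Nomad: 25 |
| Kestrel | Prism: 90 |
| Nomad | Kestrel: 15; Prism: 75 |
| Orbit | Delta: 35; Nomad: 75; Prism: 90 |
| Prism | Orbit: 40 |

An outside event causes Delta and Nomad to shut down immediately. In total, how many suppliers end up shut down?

Round 1 — Delta, Nomad shut down (initial).
  Kestrel: +15 → 15 < 100
  Prism: +75 → 75 ≥ 30
Round 2 — Prism shuts down.
  Orbit: +40 → 40 < 70
No further shutdowns.

3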